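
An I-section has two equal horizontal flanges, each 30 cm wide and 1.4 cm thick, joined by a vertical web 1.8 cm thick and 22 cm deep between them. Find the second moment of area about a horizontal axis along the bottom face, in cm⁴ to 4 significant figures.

Decompose the section into non-overlapping parts with the origin at the bottom-left of its bounding rectangle.
Bottom flange: 30 × 1.4, A = 42 cm², y = 0.7 cm, Ī = 6.86 cm⁴.
Web: 1.8 × 22, A = 39.6 cm², y = 12.4 cm, Ī = 1597.2 cm⁴.
Top flange: 30 × 1.4, A = 42 cm², y = 24.1 cm, Ī = 6.86 cm⁴.
Transfer each piece to a horizontal axis along the bottom face using Ī + A·d² with d = y − 0:
  bottom flange: d = 0.7 cm → contributes +27.44 cm⁴
  web: d = 12.4 cm → contributes +7686.1 cm⁴
  top flange: d = 24.1 cm → contributes +24400.9 cm⁴
Total I = 32114.4 cm⁴.

I_base ≈ 3.211 × 10⁴ cm⁴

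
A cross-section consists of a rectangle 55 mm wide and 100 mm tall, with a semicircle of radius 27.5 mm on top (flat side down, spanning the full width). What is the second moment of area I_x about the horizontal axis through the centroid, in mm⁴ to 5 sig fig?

I_x ≈ 8.3617 × 10⁶ mm⁴

Split into non-overlapping primitives; take the origin at the lower-left of the bounding box.
Rectangular body: 55 × 100, A = 5 500 mm², y = 50 mm, Ī = 4 583 333 mm⁴.
Semicircular cap: semicircle r = 27.5, A = 1187.915 mm², y = 111.6714 mm, Ī = 62771.55 mm⁴.
Centroid: ȳ = ΣA·y / ΣA = 60.95413 mm.
Transfer each piece to the horizontal axis through the centroid using Ī + A·d² with d = y − 60.95413:
  rectangular body: d = -10.95413 mm → contributes +5 243 295 mm⁴
  semicircular cap: d = 50.71723 mm → contributes +3 118 370 mm⁴
Total I = 8 361 665 mm⁴.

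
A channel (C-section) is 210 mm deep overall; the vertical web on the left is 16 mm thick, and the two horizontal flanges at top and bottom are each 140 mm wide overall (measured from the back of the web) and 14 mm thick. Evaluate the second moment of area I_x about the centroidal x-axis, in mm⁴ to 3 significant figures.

I_x ≈ 4.57 × 10⁷ mm⁴

Treat the section as a set of non-overlapping primitives; coordinates are from the bounding-box lower-left.
Web: 16 × 210, A = 3 360 mm², y = 105 mm, Ī = 12 348 000 mm⁴.
Top flange (beyond web): 124 × 14, A = 1 736 mm², y = 203 mm, Ī = 28 355 mm⁴.
Bottom flange (beyond web): 124 × 14, A = 1 736 mm², y = 7 mm, Ī = 28 355 mm⁴.
By symmetry the centroid is at mid-height, ȳ = 105 mm.
Transfer each piece to the centroidal x-axis using Ī + A·d² with d = y − 105:
  web: d = 0 mm → contributes +12 348 000 mm⁴
  top flange (beyond web): d = 98 mm → contributes +16 700 899 mm⁴
  bottom flange (beyond web): d = -98 mm → contributes +16 700 899 mm⁴
Total I = 45 749 797 mm⁴.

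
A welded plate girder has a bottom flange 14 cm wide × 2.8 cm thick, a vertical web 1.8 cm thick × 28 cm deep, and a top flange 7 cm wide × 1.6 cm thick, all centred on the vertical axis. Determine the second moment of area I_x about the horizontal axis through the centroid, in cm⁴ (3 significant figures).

I_x ≈ 1.32 × 10⁴ cm⁴

Treat the section as a set of non-overlapping primitives; coordinates are from the bounding-box lower-left.
Bottom plate: 14 × 2.8, A = 39.2 cm², y = 1.4 cm, Ī = 25.611 cm⁴.
Web plate: 1.8 × 28, A = 50.4 cm², y = 16.8 cm, Ī = 3292.8 cm⁴.
Top plate: 7 × 1.6, A = 11.2 cm², y = 31.6 cm, Ī = 2.3893 cm⁴.
Centroid: ȳ = ΣA·y / ΣA = 12.456 cm.
Transfer each piece to the horizontal axis through the centroid using Ī + A·d² with d = y − 12.456:
  bottom plate: d = -11.056 cm → contributes +4816.8 cm⁴
  web plate: d = 4.3444 cm → contributes +4244.1 cm⁴
  top plate: d = 19.144 cm → contributes +4107.3 cm⁴
Total I = 13 168 cm⁴.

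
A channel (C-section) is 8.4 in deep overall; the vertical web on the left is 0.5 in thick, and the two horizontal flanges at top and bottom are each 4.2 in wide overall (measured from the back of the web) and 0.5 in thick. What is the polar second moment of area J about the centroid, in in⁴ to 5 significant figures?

J ≈ 95.486 in⁴

Break the section into simple shapes (no overlaps), measuring from the bottom-left corner of the bounding box.
Web: 0.5 × 8.4, A = 4.2 in², y = 4.2 in, Ī = 24.696 in⁴.
Top flange (beyond web): 3.7 × 0.5, A = 1.85 in², y = 8.15 in, Ī = 0.03854167 in⁴.
Bottom flange (beyond web): 3.7 × 0.5, A = 1.85 in², y = 0.25 in, Ī = 0.03854167 in⁴.
By symmetry the centroid is at mid-height, ȳ = 4.2 in.
Transfer each piece to the centroidal x-axis using Ī + A·d² with d = y − 4.2:
  web: d = 0 in → contributes +24.696 in⁴
  top flange (beyond web): d = 3.95 in → contributes +28.90317 in⁴
  bottom flange (beyond web): d = -3.95 in → contributes +28.90317 in⁴
Total I = 82.50233 in⁴.
For the y-axis: x̄ = 1.233544 in.
Repeating about the centroidal y-axis gives I_y = 12.98344 in⁴.
Polar second moment: J = I_x + I_y = 95.48578 in⁴.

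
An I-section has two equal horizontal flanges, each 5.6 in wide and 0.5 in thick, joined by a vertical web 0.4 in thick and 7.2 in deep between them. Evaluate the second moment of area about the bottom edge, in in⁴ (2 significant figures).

Decompose the section into non-overlapping parts with the origin at the bottom-left of its bounding rectangle.
Bottom flange: 5.6 × 0.5, A = 2.8 in², y = 0.25 in, Ī = 0.05833 in⁴.
Web: 0.4 × 7.2, A = 2.88 in², y = 4.1 in, Ī = 12.44 in⁴.
Top flange: 5.6 × 0.5, A = 2.8 in², y = 7.95 in, Ī = 0.05833 in⁴.
Transfer each piece to the base of the section using Ī + A·d² with d = y − 0:
  bottom flange: d = 0.25 in → contributes +0.2333 in⁴
  web: d = 4.1 in → contributes +60.85 in⁴
  top flange: d = 7.95 in → contributes +177 in⁴
Total I = 238.1 in⁴.

I_base ≈ 240 in⁴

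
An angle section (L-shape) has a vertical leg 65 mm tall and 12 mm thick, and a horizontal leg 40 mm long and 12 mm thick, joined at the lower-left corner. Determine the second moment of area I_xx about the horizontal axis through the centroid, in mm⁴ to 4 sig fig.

Decompose the section into non-overlapping parts with the origin at the bottom-left of its bounding rectangle.
Vertical leg: 12 × 65, A = 780 mm², y = 32.5 mm, Ī = 274 625 mm⁴.
Horizontal leg (remainder): 28 × 12, A = 336 mm², y = 6 mm, Ī = 4 032 mm⁴.
Centroid: ȳ = ΣA·y / ΣA = 24.5215 mm.
Transfer each piece to the horizontal axis through the centroid using Ī + A·d² with d = y − 24.5215:
  vertical leg: d = 7.97849 mm → contributes +324 277 mm⁴
  horizontal leg (remainder): d = -18.5215 mm → contributes +119 296 mm⁴
Total I = 443 572 mm⁴.

I_xx ≈ 4.436 × 10⁵ mm⁴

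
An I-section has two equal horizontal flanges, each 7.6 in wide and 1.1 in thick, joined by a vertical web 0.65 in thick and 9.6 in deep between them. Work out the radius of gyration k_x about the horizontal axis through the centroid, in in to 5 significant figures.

k_x ≈ 4.7963 in

Break the section into simple shapes (no overlaps), measuring from the bottom-left corner of the bounding box.
Bottom flange: 7.6 × 1.1, A = 8.36 in², y = 0.55 in, Ī = 0.8429667 in⁴.
Web: 0.65 × 9.6, A = 6.24 in², y = 5.9 in, Ī = 47.9232 in⁴.
Top flange: 7.6 × 1.1, A = 8.36 in², y = 11.25 in, Ī = 0.8429667 in⁴.
By symmetry the centroid is at mid-height, ȳ = 5.9 in.
Transfer each piece to the horizontal axis through the centroid using Ī + A·d² with d = y − 5.9:
  bottom flange: d = -5.35 in → contributes +240.1271 in⁴
  web: d = 0 in → contributes +47.9232 in⁴
  top flange: d = 5.35 in → contributes +240.1271 in⁴
Total I = 528.1773 in⁴.
Radius of gyration: k = √(I/A) = √(528.1773 / 22.96) = 4.796273 in.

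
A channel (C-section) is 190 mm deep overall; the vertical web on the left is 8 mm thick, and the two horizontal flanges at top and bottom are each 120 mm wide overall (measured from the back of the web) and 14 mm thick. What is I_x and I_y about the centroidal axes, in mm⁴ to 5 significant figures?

Break the section into simple shapes (no overlaps), measuring from the bottom-left corner of the bounding box.
Web: 8 × 190, A = 1 520 mm², y = 95 mm, Ī = 4 572 667 mm⁴.
Top flange (beyond web): 112 × 14, A = 1 568 mm², y = 183 mm, Ī = 25610.67 mm⁴.
Bottom flange (beyond web): 112 × 14, A = 1 568 mm², y = 7 mm, Ī = 25610.67 mm⁴.
By symmetry the centroid is at mid-height, ȳ = 95 mm.
Transfer each piece to the centroidal x-axis using Ī + A·d² with d = y − 95:
  web: d = 0 mm → contributes +4 572 667 mm⁴
  top flange (beyond web): d = 88 mm → contributes +12 168 203 mm⁴
  bottom flange (beyond web): d = -88 mm → contributes +12 168 203 mm⁴
Total I = 28 909 072 mm⁴.
For the y-axis: x̄ = 44.41237 mm.
Repeating about the centroidal y-axis gives I_y = 6 971 880 mm⁴.

I_x ≈ 2.8909 × 10⁷ mm⁴, I_y ≈ 6.9719 × 10⁶ mm⁴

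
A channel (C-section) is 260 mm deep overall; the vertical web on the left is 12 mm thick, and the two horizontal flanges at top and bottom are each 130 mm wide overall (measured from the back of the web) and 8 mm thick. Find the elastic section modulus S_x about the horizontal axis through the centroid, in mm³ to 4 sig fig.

Split into non-overlapping primitives; take the origin at the lower-left of the bounding box.
Web: 12 × 260, A = 3 120 mm², y = 130 mm, Ī = 17 576 000 mm⁴.
Top flange (beyond web): 118 × 8, A = 944 mm², y = 256 mm, Ī = 5034.67 mm⁴.
Bottom flange (beyond web): 118 × 8, A = 944 mm², y = 4 mm, Ī = 5034.67 mm⁴.
By symmetry the centroid is at mid-height, ȳ = 130 mm.
Transfer each piece to the horizontal axis through the centroid using Ī + A·d² with d = y − 130:
  web: d = 0 mm → contributes +17 576 000 mm⁴
  top flange (beyond web): d = 126 mm → contributes +14 991 979 mm⁴
  bottom flange (beyond web): d = -126 mm → contributes +14 991 979 mm⁴
Total I = 47 559 957 mm⁴.
Extreme fibre distance c = 130 mm; S = I/c = 365 846 mm³.

S_x ≈ 3.658 × 10⁵ mm³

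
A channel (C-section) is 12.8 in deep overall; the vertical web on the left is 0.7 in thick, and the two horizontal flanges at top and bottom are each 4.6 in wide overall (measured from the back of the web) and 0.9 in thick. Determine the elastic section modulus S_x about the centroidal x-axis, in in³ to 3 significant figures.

S_x ≈ 58.0 in³

Split into non-overlapping primitives; take the origin at the lower-left of the bounding box.
Web: 0.7 × 12.8, A = 8.96 in², y = 6.4 in, Ī = 122.33 in⁴.
Top flange (beyond web): 3.9 × 0.9, A = 3.51 in², y = 12.35 in, Ī = 0.23693 in⁴.
Bottom flange (beyond web): 3.9 × 0.9, A = 3.51 in², y = 0.45 in, Ī = 0.23693 in⁴.
By symmetry the centroid is at mid-height, ȳ = 6.4 in.
Transfer each piece to the centroidal x-axis using Ī + A·d² with d = y − 6.4:
  web: d = 0 in → contributes +122.33 in⁴
  top flange (beyond web): d = 5.95 in → contributes +124.5 in⁴
  bottom flange (beyond web): d = -5.95 in → contributes +124.5 in⁴
Total I = 371.33 in⁴.
Extreme fibre distance c = 6.4 in; S = I/c = 58.021 in³.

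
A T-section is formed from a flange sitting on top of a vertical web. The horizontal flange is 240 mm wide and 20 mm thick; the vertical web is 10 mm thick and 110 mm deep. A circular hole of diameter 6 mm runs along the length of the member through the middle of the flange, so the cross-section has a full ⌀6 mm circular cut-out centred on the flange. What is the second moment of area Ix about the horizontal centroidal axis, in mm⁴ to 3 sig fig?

Break the section into simple shapes (no overlaps), measuring from the bottom-left corner of the bounding box.
Flange: 240 × 20, A = 4 800 mm², y = 120 mm, Ī = 160 000 mm⁴.
Web: 10 × 110, A = 1 100 mm², y = 55 mm, Ī = 1 109 167 mm⁴.
Hole (subtracted): ⌀6, A = 28.274 mm², y = 120 mm, Ī = 63.617 mm⁴.
Centroid: ȳ = ΣA·y / ΣA = 107.82 mm.
Transfer each piece to the horizontal centroidal axis using Ī + A·d² with d = y − 107.82:
  flange: d = 12.177 mm → contributes +871 741 mm⁴
  web: d = -52.823 mm → contributes +4 178 463 mm⁴
  hole: d = 12.177 mm → contributes −4256.1 mm⁴
Total I = 5 045 948 mm⁴.

Ix ≈ 5.05 × 10⁶ mm⁴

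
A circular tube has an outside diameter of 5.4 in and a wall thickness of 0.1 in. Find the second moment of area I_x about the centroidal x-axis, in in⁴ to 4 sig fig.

I_x ≈ 5.848 in⁴

Treat the section as a set of non-overlapping primitives; coordinates are from the bounding-box lower-left.
Outer circle: ⌀5.4, A = 22.9022 in², y = 2.7 in, Ī = 41.7393 in⁴.
Bore (subtracted): ⌀5.2, A = 21.2372 in², y = 2.7 in, Ī = 35.8908 in⁴.
By symmetry the centroid is at mid-height, ȳ = 2.7 in.
All pieces are centred on the centroidal x-axis, so I = ΣĪ (holes subtracted) = 5.84847 in⁴.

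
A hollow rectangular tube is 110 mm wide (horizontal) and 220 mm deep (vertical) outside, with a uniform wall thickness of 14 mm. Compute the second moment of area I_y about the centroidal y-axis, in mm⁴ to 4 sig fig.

I_y ≈ 1.558 × 10⁷ mm⁴

Treat the section as a set of non-overlapping primitives; coordinates are from the bounding-box lower-left.
Outer rectangle: 110 × 220, A = 24 200 mm², x = 55 mm, Ī = 24 401 667 mm⁴.
Inner void (subtracted): 82 × 192, A = 15 744 mm², x = 55 mm, Ī = 8 821 888 mm⁴.
By symmetry the centroid is at mid-width, x̄ = 55 mm.
All pieces are centred on the centroidal y-axis, so I = ΣĪ (holes subtracted) = 15 579 779 mm⁴.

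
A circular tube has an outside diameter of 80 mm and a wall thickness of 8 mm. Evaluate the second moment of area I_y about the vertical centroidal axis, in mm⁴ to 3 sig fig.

I_y ≈ 1.19 × 10⁶ mm⁴

Decompose the section into non-overlapping parts with the origin at the bottom-left of its bounding rectangle.
Outer circle: ⌀80, A = 5026.5 mm², x = 40 mm, Ī = 2 010 619 mm⁴.
Bore (subtracted): ⌀64, A = 3 217 mm², x = 40 mm, Ī = 823 550 mm⁴.
By symmetry the centroid is at mid-width, x̄ = 40 mm.
All pieces are centred on the vertical centroidal axis, so I = ΣĪ (holes subtracted) = 1 187 070 mm⁴.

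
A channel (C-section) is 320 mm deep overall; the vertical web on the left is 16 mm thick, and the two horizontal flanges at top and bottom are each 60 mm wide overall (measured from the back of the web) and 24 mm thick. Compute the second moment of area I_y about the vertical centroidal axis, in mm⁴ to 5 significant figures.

Treat the section as a set of non-overlapping primitives; coordinates are from the bounding-box lower-left.
Web: 16 × 320, A = 5 120 mm², x = 8 mm, Ī = 109226.7 mm⁴.
Top flange (beyond web): 44 × 24, A = 1 056 mm², x = 38 mm, Ī = 170 368 mm⁴.
Bottom flange (beyond web): 44 × 24, A = 1 056 mm², x = 38 mm, Ī = 170 368 mm⁴.
Centroid: x̄ = ΣA·x / ΣA = 16.76106 mm.
Transfer each piece to the vertical centroidal axis using Ī + A·d² with d = x − 16.76106:
  web: d = -8.761062 mm → contributes +502218.4 mm⁴
  top flange (beyond web): d = 21.23894 mm → contributes +646721.7 mm⁴
  bottom flange (beyond web): d = 21.23894 mm → contributes +646721.7 mm⁴
Total I = 1 795 662 mm⁴.

I_y ≈ 1.7957 × 10⁶ mm⁴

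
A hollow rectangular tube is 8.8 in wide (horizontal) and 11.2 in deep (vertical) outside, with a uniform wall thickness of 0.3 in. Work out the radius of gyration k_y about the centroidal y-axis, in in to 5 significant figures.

Treat the section as a set of non-overlapping primitives; coordinates are from the bounding-box lower-left.
Outer rectangle: 8.8 × 11.2, A = 98.56 in², x = 4.4 in, Ī = 636.0405 in⁴.
Inner void (subtracted): 8.2 × 10.6, A = 86.92 in², x = 4.4 in, Ī = 487.0417 in⁴.
By symmetry the centroid is at mid-width, x̄ = 4.4 in.
All pieces are centred on the centroidal y-axis, so I = ΣĪ (holes subtracted) = 148.9988 in⁴.
Radius of gyration: k = √(I/A) = √(148.9988 / 11.64) = 3.57779 in.

k_y ≈ 3.5778 in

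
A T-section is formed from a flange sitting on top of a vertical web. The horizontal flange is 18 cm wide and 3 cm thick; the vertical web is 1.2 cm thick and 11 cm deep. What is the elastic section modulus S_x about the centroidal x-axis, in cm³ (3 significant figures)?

S_x ≈ 62.3 cm³

Treat the section as a set of non-overlapping primitives; coordinates are from the bounding-box lower-left.
Flange: 18 × 3, A = 54 cm², y = 12.5 cm, Ī = 40.5 cm⁴.
Web: 1.2 × 11, A = 13.2 cm², y = 5.5 cm, Ī = 133.1 cm⁴.
Centroid: ȳ = ΣA·y / ΣA = 11.125 cm.
Transfer each piece to the centroidal x-axis using Ī + A·d² with d = y − 11.125:
  flange: d = 1.375 cm → contributes +142.59 cm⁴
  web: d = -5.625 cm → contributes +550.76 cm⁴
Total I = 693.35 cm⁴.
Extreme fibre distance c = 11.125 cm; S = I/c = 62.324 cm³.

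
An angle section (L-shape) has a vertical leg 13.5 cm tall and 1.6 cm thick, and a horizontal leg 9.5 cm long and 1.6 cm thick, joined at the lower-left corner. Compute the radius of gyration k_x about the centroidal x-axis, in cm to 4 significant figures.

Break the section into simple shapes (no overlaps), measuring from the bottom-left corner of the bounding box.
Vertical leg: 1.6 × 13.5, A = 21.6 cm², y = 6.75 cm, Ī = 328.05 cm⁴.
Horizontal leg (remainder): 7.9 × 1.6, A = 12.64 cm², y = 0.8 cm, Ī = 2.69653 cm⁴.
Centroid: ȳ = ΣA·y / ΣA = 4.5535 cm.
Transfer each piece to the centroidal x-axis using Ī + A·d² with d = y − 4.5535:
  vertical leg: d = 2.1965 cm → contributes +432.261 cm⁴
  horizontal leg (remainder): d = -3.7535 cm → contributes +180.779 cm⁴
Total I = 613.04 cm⁴.
Radius of gyration: k = √(I/A) = √(613.04 / 34.24) = 4.23134 cm.

k_x ≈ 4.231 cm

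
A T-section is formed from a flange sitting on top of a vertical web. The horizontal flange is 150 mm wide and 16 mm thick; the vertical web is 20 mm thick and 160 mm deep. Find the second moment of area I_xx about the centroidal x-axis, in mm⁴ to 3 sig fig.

Decompose the section into non-overlapping parts with the origin at the bottom-left of its bounding rectangle.
Flange: 150 × 16, A = 2 400 mm², y = 168 mm, Ī = 51 200 mm⁴.
Web: 20 × 160, A = 3 200 mm², y = 80 mm, Ī = 6 826 667 mm⁴.
Centroid: ȳ = ΣA·y / ΣA = 117.71 mm.
Transfer each piece to the centroidal x-axis using Ī + A·d² with d = y − 117.71:
  flange: d = 50.286 mm → contributes +6 119 967 mm⁴
  web: d = -37.714 mm → contributes +11 378 242 mm⁴
Total I = 17 498 210 mm⁴.

I_xx ≈ 1.75 × 10⁷ mm⁴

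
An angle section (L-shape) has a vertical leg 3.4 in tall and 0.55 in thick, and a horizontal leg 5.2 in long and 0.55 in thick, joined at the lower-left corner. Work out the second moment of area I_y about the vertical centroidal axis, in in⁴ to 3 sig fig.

Treat the section as a set of non-overlapping primitives; coordinates are from the bounding-box lower-left.
Vertical leg: 0.55 × 3.4, A = 1.87 in², x = 0.275 in, Ī = 0.04714 in⁴.
Horizontal leg (remainder): 4.65 × 0.55, A = 2.5575 in², x = 2.875 in, Ī = 4.6083 in⁴.
Centroid: x̄ = ΣA·x / ΣA = 1.7769 in.
Transfer each piece to the vertical centroidal axis using Ī + A·d² with d = x − 1.7769:
  vertical leg: d = -1.5019 in → contributes +4.2651 in⁴
  horizontal leg (remainder): d = 1.0981 in → contributes +7.6924 in⁴
Total I = 11.957 in⁴.

I_y ≈ 12.0 in⁴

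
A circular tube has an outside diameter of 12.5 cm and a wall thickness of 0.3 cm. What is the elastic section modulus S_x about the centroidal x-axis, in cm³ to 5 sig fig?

S_x ≈ 34.249 cm³

Break the section into simple shapes (no overlaps), measuring from the bottom-left corner of the bounding box.
Outer circle: ⌀12.5, A = 122.7185 cm², y = 6.25 cm, Ī = 1198.422 cm⁴.
Bore (subtracted): ⌀11.9, A = 111.2202 cm², y = 6.25 cm, Ī = 984.3686 cm⁴.
By symmetry the centroid is at mid-height, ȳ = 6.25 cm.
All pieces are centred on the centroidal x-axis, so I = ΣĪ (holes subtracted) = 214.0539 cm⁴.
Extreme fibre distance c = 6.25 cm; S = I/c = 34.24863 cm³.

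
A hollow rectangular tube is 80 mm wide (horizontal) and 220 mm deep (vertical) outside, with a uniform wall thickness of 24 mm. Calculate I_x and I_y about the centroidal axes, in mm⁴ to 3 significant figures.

I_x ≈ 5.74 × 10⁷ mm⁴, I_y ≈ 8.92 × 10⁶ mm⁴

Decompose the section into non-overlapping parts with the origin at the bottom-left of its bounding rectangle.
Outer rectangle: 80 × 220, A = 17 600 mm², y = 110 mm, Ī = 70 986 667 mm⁴.
Inner void (subtracted): 32 × 172, A = 5 504 mm², y = 110 mm, Ī = 13 569 195 mm⁴.
By symmetry the centroid is at mid-height, ȳ = 110 mm.
All pieces are centred on the centroidal x-axis, so I = ΣĪ (holes subtracted) = 57 417 472 mm⁴.
Repeating about the centroidal y-axis gives I_y = 8 916 992 mm⁴.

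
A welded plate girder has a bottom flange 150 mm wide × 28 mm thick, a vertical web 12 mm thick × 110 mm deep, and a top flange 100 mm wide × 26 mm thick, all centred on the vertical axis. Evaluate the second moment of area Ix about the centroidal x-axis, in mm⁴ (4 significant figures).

Ix ≈ 3.220 × 10⁷ mm⁴

Split into non-overlapping primitives; take the origin at the lower-left of the bounding box.
Bottom plate: 150 × 28, A = 4 200 mm², y = 14 mm, Ī = 274 400 mm⁴.
Web plate: 12 × 110, A = 1 320 mm², y = 83 mm, Ī = 1 331 000 mm⁴.
Top plate: 100 × 26, A = 2 600 mm², y = 151 mm, Ī = 146 467 mm⁴.
Centroid: ȳ = ΣA·y / ΣA = 69.0837 mm.
Transfer each piece to the centroidal x-axis using Ī + A·d² with d = y − 69.0837:
  bottom plate: d = -55.0837 mm → contributes +13 018 119 mm⁴
  web plate: d = 13.9163 mm → contributes +1 586 634 mm⁴
  top plate: d = 81.9163 mm → contributes +17 593 177 mm⁴
Total I = 32 197 930 mm⁴.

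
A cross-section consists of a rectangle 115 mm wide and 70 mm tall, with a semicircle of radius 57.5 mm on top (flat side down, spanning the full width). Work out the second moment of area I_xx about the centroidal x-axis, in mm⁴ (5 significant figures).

I_xx ≈ 1.5627 × 10⁷ mm⁴

Break the section into simple shapes (no overlaps), measuring from the bottom-left corner of the bounding box.
Rectangular body: 115 × 70, A = 8 050 mm², y = 35 mm, Ī = 3 287 083 mm⁴.
Semicircular cap: semicircle r = 57.5, A = 5193.445 mm², y = 94.40376 mm, Ī = 1 199 785 mm⁴.
Centroid: ȳ = ΣA·y / ΣA = 58.29531 mm.
Transfer each piece to the centroidal x-axis using Ī + A·d² with d = y − 58.29531:
  rectangular body: d = -23.29531 mm → contributes +7 655 589 mm⁴
  semicircular cap: d = 36.10845 mm → contributes +7 971 103 mm⁴
Total I = 15 626 692 mm⁴.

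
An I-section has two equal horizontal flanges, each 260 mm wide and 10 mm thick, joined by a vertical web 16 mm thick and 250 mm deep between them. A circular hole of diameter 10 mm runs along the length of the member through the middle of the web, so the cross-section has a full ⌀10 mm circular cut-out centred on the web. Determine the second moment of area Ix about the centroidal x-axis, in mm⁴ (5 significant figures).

Split into non-overlapping primitives; take the origin at the lower-left of the bounding box.
Bottom flange: 260 × 10, A = 2 600 mm², y = 5 mm, Ī = 21666.67 mm⁴.
Web: 16 × 250, A = 4 000 mm², y = 135 mm, Ī = 20 833 333 mm⁴.
Top flange: 260 × 10, A = 2 600 mm², y = 265 mm, Ī = 21666.67 mm⁴.
Hole (subtracted): ⌀10, A = 78.53982 mm², y = 135 mm, Ī = 490.8739 mm⁴.
By symmetry the centroid is at mid-height, ȳ = 135 mm.
Transfer each piece to the centroidal x-axis using Ī + A·d² with d = y − 135:
  bottom flange: d = -130 mm → contributes +43 961 667 mm⁴
  web: d = 0 mm → contributes +20 833 333 mm⁴
  top flange: d = 130 mm → contributes +43 961 667 mm⁴
  hole: d = 0 mm → contributes −490.8739 mm⁴
Total I = 108 756 176 mm⁴.

Ix ≈ 1.0876 × 10⁸ mm⁴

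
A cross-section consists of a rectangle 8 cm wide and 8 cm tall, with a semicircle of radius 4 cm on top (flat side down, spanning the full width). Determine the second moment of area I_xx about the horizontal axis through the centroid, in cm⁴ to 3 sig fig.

I_xx ≈ 955 cm⁴

Treat the section as a set of non-overlapping primitives; coordinates are from the bounding-box lower-left.
Rectangular body: 8 × 8, A = 64 cm², y = 4 cm, Ī = 341.33 cm⁴.
Semicircular cap: semicircle r = 4, A = 25.133 cm², y = 9.6977 cm, Ī = 28.098 cm⁴.
Centroid: ȳ = ΣA·y / ΣA = 5.6066 cm.
Transfer each piece to the horizontal axis through the centroid using Ī + A·d² with d = y − 5.6066:
  rectangular body: d = -1.6066 cm → contributes +506.52 cm⁴
  semicircular cap: d = 4.0911 cm → contributes +448.74 cm⁴
Total I = 955.27 cm⁴.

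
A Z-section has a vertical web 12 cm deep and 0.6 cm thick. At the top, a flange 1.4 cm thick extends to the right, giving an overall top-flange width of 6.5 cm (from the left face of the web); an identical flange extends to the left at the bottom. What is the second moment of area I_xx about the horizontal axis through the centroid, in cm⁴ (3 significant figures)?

I_xx ≈ 553 cm⁴

Treat the section as a set of non-overlapping primitives; coordinates are from the bounding-box lower-left.
Web: 0.6 × 12, A = 7.2 cm², y = 6 cm, Ī = 86.4 cm⁴.
Top flange (beyond web): 5.9 × 1.4, A = 8.26 cm², y = 11.3 cm, Ī = 1.3491 cm⁴.
Bottom flange (beyond web): 5.9 × 1.4, A = 8.26 cm², y = 0.7 cm, Ī = 1.3491 cm⁴.
Centroid: ȳ = ΣA·y / ΣA = 6 cm.
Transfer each piece to the horizontal axis through the centroid using Ī + A·d² with d = y − 6:
  web: d = 0 cm → contributes +86.4 cm⁴
  top flange (beyond web): d = 5.3 cm → contributes +233.37 cm⁴
  bottom flange (beyond web): d = -5.3 cm → contributes +233.37 cm⁴
Total I = 553.15 cm⁴.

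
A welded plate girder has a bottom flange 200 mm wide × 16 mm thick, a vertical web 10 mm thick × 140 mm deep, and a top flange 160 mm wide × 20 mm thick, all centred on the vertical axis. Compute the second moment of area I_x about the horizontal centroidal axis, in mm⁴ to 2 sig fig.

I_x ≈ 4.2 × 10⁷ mm⁴

Decompose the section into non-overlapping parts with the origin at the bottom-left of its bounding rectangle.
Bottom plate: 200 × 16, A = 3 200 mm², y = 8 mm, Ī = 68 267 mm⁴.
Web plate: 10 × 140, A = 1 400 mm², y = 86 mm, Ī = 2 286 667 mm⁴.
Top plate: 160 × 20, A = 3 200 mm², y = 166 mm, Ī = 106 667 mm⁴.
Centroid: ȳ = ΣA·y / ΣA = 86.82 mm.
Transfer each piece to the horizontal centroidal axis using Ī + A·d² with d = y − 86.82:
  bottom plate: d = -78.82 mm → contributes +19 948 821 mm⁴
  web plate: d = -0.8205 mm → contributes +2 287 609 mm⁴
  top plate: d = 79.18 mm → contributes +20 168 718 mm⁴
Total I = 42 405 149 mm⁴.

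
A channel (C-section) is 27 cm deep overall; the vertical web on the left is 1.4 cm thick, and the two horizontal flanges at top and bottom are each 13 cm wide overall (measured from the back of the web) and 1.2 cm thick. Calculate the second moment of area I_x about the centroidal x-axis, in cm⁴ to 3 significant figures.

Break the section into simple shapes (no overlaps), measuring from the bottom-left corner of the bounding box.
Web: 1.4 × 27, A = 37.8 cm², y = 13.5 cm, Ī = 2296.4 cm⁴.
Top flange (beyond web): 11.6 × 1.2, A = 13.92 cm², y = 26.4 cm, Ī = 1.6704 cm⁴.
Bottom flange (beyond web): 11.6 × 1.2, A = 13.92 cm², y = 0.6 cm, Ī = 1.6704 cm⁴.
By symmetry the centroid is at mid-height, ȳ = 13.5 cm.
Transfer each piece to the centroidal x-axis using Ī + A·d² with d = y − 13.5:
  web: d = 0 cm → contributes +2296.4 cm⁴
  top flange (beyond web): d = 12.9 cm → contributes +2318.1 cm⁴
  bottom flange (beyond web): d = -12.9 cm → contributes +2318.1 cm⁴
Total I = 6932.5 cm⁴.

I_x ≈ 6930 cm⁴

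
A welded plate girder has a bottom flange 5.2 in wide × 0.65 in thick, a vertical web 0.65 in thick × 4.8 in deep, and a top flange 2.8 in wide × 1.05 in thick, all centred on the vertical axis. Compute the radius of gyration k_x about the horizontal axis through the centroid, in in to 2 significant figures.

Decompose the section into non-overlapping parts with the origin at the bottom-left of its bounding rectangle.
Bottom plate: 5.2 × 0.65, A = 3.38 in², y = 0.325 in, Ī = 0.119 in⁴.
Web plate: 0.65 × 4.8, A = 3.12 in², y = 3.05 in, Ī = 5.99 in⁴.
Top plate: 2.8 × 1.05, A = 2.94 in², y = 5.975 in, Ī = 0.2701 in⁴.
Centroid: ȳ = ΣA·y / ΣA = 2.985 in.
Transfer each piece to the horizontal axis through the centroid using Ī + A·d² with d = y − 2.985:
  bottom plate: d = -2.66 in → contributes +24.04 in⁴
  web plate: d = 0.06472 in → contributes +6.003 in⁴
  top plate: d = 2.99 in → contributes +26.55 in⁴
Total I = 56.59 in⁴.
Radius of gyration: k = √(I/A) = √(56.59 / 9.44) = 2.448 in.

k_x ≈ 2.4 in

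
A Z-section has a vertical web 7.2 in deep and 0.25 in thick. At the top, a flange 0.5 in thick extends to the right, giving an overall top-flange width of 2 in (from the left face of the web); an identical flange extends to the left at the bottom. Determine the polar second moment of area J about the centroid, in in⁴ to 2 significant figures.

Treat the section as a set of non-overlapping primitives; coordinates are from the bounding-box lower-left.
Web: 0.25 × 7.2, A = 1.8 in², y = 3.6 in, Ī = 7.776 in⁴.
Top flange (beyond web): 1.75 × 0.5, A = 0.875 in², y = 6.95 in, Ī = 0.01823 in⁴.
Bottom flange (beyond web): 1.75 × 0.5, A = 0.875 in², y = 0.25 in, Ī = 0.01823 in⁴.
Centroid: ȳ = ΣA·y / ΣA = 3.6 in.
Transfer each piece to the centroidal x-axis using Ī + A·d² with d = y − 3.6:
  web: d = 0 in → contributes +7.776 in⁴
  top flange (beyond web): d = 3.35 in → contributes +9.838 in⁴
  bottom flange (beyond web): d = -3.35 in → contributes +9.838 in⁴
Total I = 27.45 in⁴.
For the y-axis: x̄ = 1.875 in.
Repeating about the centroidal y-axis gives I_y = 2.206 in⁴.
Polar second moment: J = I_x + I_y = 29.66 in⁴.

J ≈ 30 in⁴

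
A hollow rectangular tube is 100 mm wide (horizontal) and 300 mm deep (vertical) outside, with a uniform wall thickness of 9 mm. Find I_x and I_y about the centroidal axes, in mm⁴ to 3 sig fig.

I_x ≈ 7.18 × 10⁷ mm⁴, I_y ≈ 1.20 × 10⁷ mm⁴

Decompose the section into non-overlapping parts with the origin at the bottom-left of its bounding rectangle.
Outer rectangle: 100 × 300, A = 30 000 mm², y = 150 mm, Ī = 225 000 000 mm⁴.
Inner void (subtracted): 82 × 282, A = 23 124 mm², y = 150 mm, Ī = 153 242 748 mm⁴.
By symmetry the centroid is at mid-height, ȳ = 150 mm.
All pieces are centred on the centroidal x-axis, so I = ΣĪ (holes subtracted) = 71 757 252 mm⁴.
Repeating about the centroidal y-axis gives I_y = 12 042 852 mm⁴.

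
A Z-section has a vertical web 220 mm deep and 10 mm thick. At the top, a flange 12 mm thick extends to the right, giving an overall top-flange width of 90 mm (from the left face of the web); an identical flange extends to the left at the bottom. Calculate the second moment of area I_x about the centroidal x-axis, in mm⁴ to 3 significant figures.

Decompose the section into non-overlapping parts with the origin at the bottom-left of its bounding rectangle.
Web: 10 × 220, A = 2 200 mm², y = 110 mm, Ī = 8 873 333 mm⁴.
Top flange (beyond web): 80 × 12, A = 960 mm², y = 214 mm, Ī = 11 520 mm⁴.
Bottom flange (beyond web): 80 × 12, A = 960 mm², y = 6 mm, Ī = 11 520 mm⁴.
Centroid: ȳ = ΣA·y / ΣA = 110 mm.
Transfer each piece to the centroidal x-axis using Ī + A·d² with d = y − 110:
  web: d = 0 mm → contributes +8 873 333 mm⁴
  top flange (beyond web): d = 104 mm → contributes +10 394 880 mm⁴
  bottom flange (beyond web): d = -104 mm → contributes +10 394 880 mm⁴
Total I = 29 663 093 mm⁴.

I_x ≈ 2.97 × 10⁷ mm⁴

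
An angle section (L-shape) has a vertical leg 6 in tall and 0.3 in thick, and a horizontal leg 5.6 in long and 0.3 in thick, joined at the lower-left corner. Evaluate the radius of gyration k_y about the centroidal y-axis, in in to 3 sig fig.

Break the section into simple shapes (no overlaps), measuring from the bottom-left corner of the bounding box.
Vertical leg: 0.3 × 6, A = 1.8 in², x = 0.15 in, Ī = 0.0135 in⁴.
Horizontal leg (remainder): 5.3 × 0.3, A = 1.59 in², x = 2.95 in, Ī = 3.7219 in⁴.
Centroid: x̄ = ΣA·x / ΣA = 1.4633 in.
Transfer each piece to the centroidal y-axis using Ī + A·d² with d = x − 1.4633:
  vertical leg: d = -1.3133 in → contributes +3.1179 in⁴
  horizontal leg (remainder): d = 1.4867 in → contributes +7.2364 in⁴
Total I = 10.354 in⁴.
Radius of gyration: k = √(I/A) = √(10.354 / 3.39) = 1.7477 in.

k_y ≈ 1.75 in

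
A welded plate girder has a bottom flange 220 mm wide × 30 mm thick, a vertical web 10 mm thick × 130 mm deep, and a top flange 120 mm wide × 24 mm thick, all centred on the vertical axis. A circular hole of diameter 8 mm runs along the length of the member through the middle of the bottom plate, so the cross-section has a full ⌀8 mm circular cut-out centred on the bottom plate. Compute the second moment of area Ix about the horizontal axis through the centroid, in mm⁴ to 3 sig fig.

Treat the section as a set of non-overlapping primitives; coordinates are from the bounding-box lower-left.
Bottom plate: 220 × 30, A = 6 600 mm², y = 15 mm, Ī = 495 000 mm⁴.
Web plate: 10 × 130, A = 1 300 mm², y = 95 mm, Ī = 1 830 833 mm⁴.
Top plate: 120 × 24, A = 2 880 mm², y = 172 mm, Ī = 138 240 mm⁴.
Hole (subtracted): ⌀8, A = 50.265 mm², y = 15 mm, Ī = 201.06 mm⁴.
Centroid: ȳ = ΣA·y / ΣA = 66.834 mm.
Transfer each piece to the horizontal axis through the centroid using Ī + A·d² with d = y − 66.834:
  bottom plate: d = -51.834 mm → contributes +18 227 317 mm⁴
  web plate: d = 28.166 mm → contributes +2 862 188 mm⁴
  top plate: d = 105.17 mm → contributes +31 991 002 mm⁴
  hole: d = -51.834 mm → contributes −135 250 mm⁴
Total I = 52 945 257 mm⁴.

Ix ≈ 5.29 × 10⁷ mm⁴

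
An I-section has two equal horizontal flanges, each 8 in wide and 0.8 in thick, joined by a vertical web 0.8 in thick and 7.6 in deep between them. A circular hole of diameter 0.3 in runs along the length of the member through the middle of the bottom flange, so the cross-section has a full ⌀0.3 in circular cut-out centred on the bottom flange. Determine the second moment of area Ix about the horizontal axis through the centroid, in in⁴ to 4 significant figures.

Ix ≈ 254.5 in⁴

Break the section into simple shapes (no overlaps), measuring from the bottom-left corner of the bounding box.
Bottom flange: 8 × 0.8, A = 6.4 in², y = 0.4 in, Ī = 0.341333 in⁴.
Web: 0.8 × 7.6, A = 6.08 in², y = 4.6 in, Ī = 29.2651 in⁴.
Top flange: 8 × 0.8, A = 6.4 in², y = 8.8 in, Ī = 0.341333 in⁴.
Hole (subtracted): ⌀0.3, A = 0.0706858 in², y = 0.4 in, Ī = 0.000397608 in⁴.
Centroid: ȳ = ΣA·y / ΣA = 4.61578 in.
Transfer each piece to the horizontal axis through the centroid using Ī + A·d² with d = y − 4.61578:
  bottom flange: d = -4.21578 in → contributes +114.087 in⁴
  web: d = -0.0157837 in → contributes +29.2666 in⁴
  top flange: d = 4.18422 in → contributes +112.39 in⁴
  hole: d = -4.21578 in → contributes −1.25669 in⁴
Total I = 254.488 in⁴.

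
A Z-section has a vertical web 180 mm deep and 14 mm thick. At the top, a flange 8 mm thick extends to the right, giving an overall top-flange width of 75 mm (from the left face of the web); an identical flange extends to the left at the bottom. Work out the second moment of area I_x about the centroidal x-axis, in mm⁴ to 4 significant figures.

Break the section into simple shapes (no overlaps), measuring from the bottom-left corner of the bounding box.
Web: 14 × 180, A = 2 520 mm², y = 90 mm, Ī = 6 804 000 mm⁴.
Top flange (beyond web): 61 × 8, A = 488 mm², y = 176 mm, Ī = 2602.67 mm⁴.
Bottom flange (beyond web): 61 × 8, A = 488 mm², y = 4 mm, Ī = 2602.67 mm⁴.
Centroid: ȳ = ΣA·y / ΣA = 90 mm.
Transfer each piece to the centroidal x-axis using Ī + A·d² with d = y − 90:
  web: d = 0 mm → contributes +6 804 000 mm⁴
  top flange (beyond web): d = 86 mm → contributes +3 611 851 mm⁴
  bottom flange (beyond web): d = -86 mm → contributes +3 611 851 mm⁴
Total I = 14 027 701 mm⁴.

I_x ≈ 1.403 × 10⁷ mm⁴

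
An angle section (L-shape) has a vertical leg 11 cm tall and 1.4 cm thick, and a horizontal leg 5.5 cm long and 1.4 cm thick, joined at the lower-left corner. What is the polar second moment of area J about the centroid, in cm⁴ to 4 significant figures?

Decompose the section into non-overlapping parts with the origin at the bottom-left of its bounding rectangle.
Vertical leg: 1.4 × 11, A = 15.4 cm², y = 5.5 cm, Ī = 155.283 cm⁴.
Horizontal leg (remainder): 4.1 × 1.4, A = 5.74 cm², y = 0.7 cm, Ī = 0.937533 cm⁴.
Centroid: ȳ = ΣA·y / ΣA = 4.19669 cm.
Transfer each piece to the centroidal x-axis using Ī + A·d² with d = y − 4.19669:
  vertical leg: d = 1.30331 cm → contributes +181.442 cm⁴
  horizontal leg (remainder): d = -3.49669 cm → contributes +71.1195 cm⁴
Total I = 252.562 cm⁴.
For the y-axis: x̄ = 1.44669 cm.
Repeating about the centroidal y-axis gives I_y = 42.1784 cm⁴.
Polar second moment: J = I_x + I_y = 294.74 cm⁴.

J ≈ 294.7 cm⁴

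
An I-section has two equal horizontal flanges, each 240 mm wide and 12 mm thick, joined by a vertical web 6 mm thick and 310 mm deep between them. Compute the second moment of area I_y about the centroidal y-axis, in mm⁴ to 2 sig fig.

Treat the section as a set of non-overlapping primitives; coordinates are from the bounding-box lower-left.
Bottom flange: 240 × 12, A = 2 880 mm², x = 120 mm, Ī = 13 824 000 mm⁴.
Web: 6 × 310, A = 1 860 mm², x = 120 mm, Ī = 5 580 mm⁴.
Top flange: 240 × 12, A = 2 880 mm², x = 120 mm, Ī = 13 824 000 mm⁴.
By symmetry the centroid is at mid-width, x̄ = 120 mm.
All pieces are centred on the centroidal y-axis, so I = ΣĪ = 27 653 580 mm⁴.

I_y ≈ 2.8 × 10⁷ mm⁴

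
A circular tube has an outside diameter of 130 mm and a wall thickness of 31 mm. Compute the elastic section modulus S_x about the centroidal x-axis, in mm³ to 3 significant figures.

Treat the section as a set of non-overlapping primitives; coordinates are from the bounding-box lower-left.
Outer circle: ⌀130, A = 13 273 mm², y = 65 mm, Ī = 14 019 848 mm⁴.
Bore (subtracted): ⌀68, A = 3631.7 mm², y = 65 mm, Ī = 1 049 556 mm⁴.
By symmetry the centroid is at mid-height, ȳ = 65 mm.
All pieces are centred on the centroidal x-axis, so I = ΣĪ (holes subtracted) = 12 970 292 mm⁴.
Extreme fibre distance c = 65 mm; S = I/c = 199 543 mm³.

S_x ≈ 2.00 × 10⁵ mm³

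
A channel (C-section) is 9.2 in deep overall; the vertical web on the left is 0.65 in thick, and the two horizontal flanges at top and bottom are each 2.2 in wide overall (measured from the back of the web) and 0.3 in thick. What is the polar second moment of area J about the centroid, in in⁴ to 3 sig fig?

Split into non-overlapping primitives; take the origin at the lower-left of the bounding box.
Web: 0.65 × 9.2, A = 5.98 in², y = 4.6 in, Ī = 42.179 in⁴.
Top flange (beyond web): 1.55 × 0.3, A = 0.465 in², y = 9.05 in, Ī = 0.0034875 in⁴.
Bottom flange (beyond web): 1.55 × 0.3, A = 0.465 in², y = 0.15 in, Ī = 0.0034875 in⁴.
By symmetry the centroid is at mid-height, ȳ = 4.6 in.
Transfer each piece to the centroidal x-axis using Ī + A·d² with d = y − 4.6:
  web: d = 0 in → contributes +42.179 in⁴
  top flange (beyond web): d = 4.45 in → contributes +9.2117 in⁴
  bottom flange (beyond web): d = -4.45 in → contributes +9.2117 in⁴
Total I = 60.602 in⁴.
For the y-axis: x̄ = 0.47305 in.
Repeating about the centroidal y-axis gives I_y = 1.3706 in⁴.
Polar second moment: J = I_x + I_y = 61.973 in⁴.

J ≈ 62.0 in⁴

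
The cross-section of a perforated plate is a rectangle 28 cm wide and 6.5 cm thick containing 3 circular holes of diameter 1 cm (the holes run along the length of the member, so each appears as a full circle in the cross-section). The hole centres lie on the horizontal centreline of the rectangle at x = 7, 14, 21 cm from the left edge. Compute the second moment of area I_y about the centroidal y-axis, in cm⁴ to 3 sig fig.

Split into non-overlapping primitives; take the origin at the lower-left of the bounding box.
Plate: 28 × 6.5, A = 182 cm², x = 14 cm, Ī = 11 891 cm⁴.
Hole 1 (subtracted): ⌀1, A = 0.7854 cm², x = 7 cm, Ī = 0.049087 cm⁴.
Hole 2 (subtracted): ⌀1, A = 0.7854 cm², x = 14 cm, Ī = 0.049087 cm⁴.
Hole 3 (subtracted): ⌀1, A = 0.7854 cm², x = 21 cm, Ī = 0.049087 cm⁴.
By symmetry the centroid is at mid-width, x̄ = 14 cm.
Transfer each piece to the centroidal y-axis using Ī + A·d² with d = x − 14:
  plate: d = 0 cm → contributes +11 891 cm⁴
  hole 1: d = -7 cm → contributes −38.534 cm⁴
  hole 2: d = 0 cm → contributes −0.049087 cm⁴
  hole 3: d = 7 cm → contributes −38.534 cm⁴
Total I = 11 814 cm⁴.

I_y ≈ 1.18 × 10⁴ cm⁴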